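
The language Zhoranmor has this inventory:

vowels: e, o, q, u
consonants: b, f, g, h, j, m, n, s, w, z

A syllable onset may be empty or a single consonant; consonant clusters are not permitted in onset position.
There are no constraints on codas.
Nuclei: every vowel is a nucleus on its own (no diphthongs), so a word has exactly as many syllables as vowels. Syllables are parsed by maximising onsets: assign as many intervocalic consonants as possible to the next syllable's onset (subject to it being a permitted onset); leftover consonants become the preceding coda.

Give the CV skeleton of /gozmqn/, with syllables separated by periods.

CVC.CVC

Vowels present: o, q; each is a nucleus, giving 2 syllables.
/o…q/ gap (V1→V2): cluster /zm/ — the longest permitted-onset suffix is /m/; onset = /m/, preceding coda = /z/.
So the parse is goz.mqn.
Mapping each syllable to C/V: /goz/ → CVC, /mqn/ → CVC.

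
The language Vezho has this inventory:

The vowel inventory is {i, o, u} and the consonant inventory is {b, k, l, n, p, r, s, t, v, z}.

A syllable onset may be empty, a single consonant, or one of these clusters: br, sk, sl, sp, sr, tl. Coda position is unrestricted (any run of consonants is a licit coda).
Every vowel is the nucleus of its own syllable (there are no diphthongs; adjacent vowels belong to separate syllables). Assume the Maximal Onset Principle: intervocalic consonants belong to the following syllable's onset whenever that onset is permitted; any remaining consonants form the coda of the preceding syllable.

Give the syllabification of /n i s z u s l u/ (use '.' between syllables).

The vowels are i, u, u — 3 nuclei, so 3 syllables.
Between /i/ (V1) and /u/ (V2): /sz/ — longest licit onset from the right is /z/, leaving /s/ as coda.
Between /u/ (V2) and /u/ (V3): cluster /sl/ — /sl/ is itself a permitted onset, so the whole cluster goes right; preceding coda = ∅.

nis.zu.slu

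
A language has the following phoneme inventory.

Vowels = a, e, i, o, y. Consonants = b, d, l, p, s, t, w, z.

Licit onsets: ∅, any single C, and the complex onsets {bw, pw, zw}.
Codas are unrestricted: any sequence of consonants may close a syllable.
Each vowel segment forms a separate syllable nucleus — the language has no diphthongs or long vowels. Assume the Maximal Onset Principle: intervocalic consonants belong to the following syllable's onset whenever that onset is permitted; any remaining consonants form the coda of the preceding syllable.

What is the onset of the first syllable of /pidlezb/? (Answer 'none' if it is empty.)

Vowels present: i, e; each is a nucleus, giving 2 syllables.
Between /i/ (V1) and /e/ (V2): /dl/; trying suffixes from longest down, /l/ is the first permitted one, so coda /d/ | onset /l/.
Putting it together: pid.lezb.
Syllable 1 is /pid/: onset /p/, nucleus /i/, coda /d/.

p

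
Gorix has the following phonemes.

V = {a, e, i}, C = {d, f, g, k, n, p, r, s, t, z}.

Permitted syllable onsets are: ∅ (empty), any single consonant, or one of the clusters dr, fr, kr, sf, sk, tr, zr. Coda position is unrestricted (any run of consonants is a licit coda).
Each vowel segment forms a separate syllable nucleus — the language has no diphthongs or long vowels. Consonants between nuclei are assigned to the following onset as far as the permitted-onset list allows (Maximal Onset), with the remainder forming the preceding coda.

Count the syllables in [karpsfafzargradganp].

The vowels are a, a, a, a, a — 5 nuclei, so 5 syllables.

5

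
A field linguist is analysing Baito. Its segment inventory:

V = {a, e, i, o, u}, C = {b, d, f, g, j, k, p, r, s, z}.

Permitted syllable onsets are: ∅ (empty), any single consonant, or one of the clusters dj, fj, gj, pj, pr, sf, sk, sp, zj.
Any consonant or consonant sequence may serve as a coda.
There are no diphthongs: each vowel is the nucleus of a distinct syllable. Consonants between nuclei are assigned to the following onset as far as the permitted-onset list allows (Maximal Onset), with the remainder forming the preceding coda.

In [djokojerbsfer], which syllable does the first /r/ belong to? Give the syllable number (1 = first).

Vowels present: o, o, e, e; each is a nucleus, giving 4 syllables.
σ1/σ2 boundary: /k/ is a single consonant, so it becomes the next onset.
σ2/σ3 boundary: just /j/ — single C goes to the following onset.
σ3/σ4 boundary: /rbsf/ splits as /rb/ + /sf/ (/sf/ is the longest suffix that is a licit onset).
Result: djo.ko.jerb.sfer.
The first /r/ is in the coda of syllable 3 (/jerb/).

3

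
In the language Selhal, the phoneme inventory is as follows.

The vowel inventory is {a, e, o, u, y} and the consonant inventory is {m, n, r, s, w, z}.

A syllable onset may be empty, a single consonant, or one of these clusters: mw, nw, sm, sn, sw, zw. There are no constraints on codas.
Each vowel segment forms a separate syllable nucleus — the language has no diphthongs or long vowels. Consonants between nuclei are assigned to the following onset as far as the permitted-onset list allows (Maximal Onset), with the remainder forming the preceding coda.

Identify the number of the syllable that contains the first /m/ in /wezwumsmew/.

2

The vowels are e, u, e — 3 nuclei, so 3 syllables.
σ1/σ2 boundary: /zw/ is a licit onset in full, so it all attaches to the next syllable.
σ2/σ3 boundary: cluster /msm/ — the longest permitted-onset suffix is /sm/; onset = /sm/, preceding coda = /m/.
Result: we.zwum.smew.
The first /m/ is in the coda of syllable 2 (/zwum/).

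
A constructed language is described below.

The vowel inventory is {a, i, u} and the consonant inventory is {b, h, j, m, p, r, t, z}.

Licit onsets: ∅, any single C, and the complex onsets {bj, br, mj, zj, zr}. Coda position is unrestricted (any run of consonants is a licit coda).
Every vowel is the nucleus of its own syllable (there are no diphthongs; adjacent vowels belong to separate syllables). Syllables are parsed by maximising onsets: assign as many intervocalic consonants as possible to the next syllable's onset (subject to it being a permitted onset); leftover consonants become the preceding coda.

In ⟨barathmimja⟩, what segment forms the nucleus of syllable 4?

a

Vowels present: a, a, i, a; each is a nucleus, giving 4 syllables.
The fourth nucleus (vowel 4 from the left) is /a/.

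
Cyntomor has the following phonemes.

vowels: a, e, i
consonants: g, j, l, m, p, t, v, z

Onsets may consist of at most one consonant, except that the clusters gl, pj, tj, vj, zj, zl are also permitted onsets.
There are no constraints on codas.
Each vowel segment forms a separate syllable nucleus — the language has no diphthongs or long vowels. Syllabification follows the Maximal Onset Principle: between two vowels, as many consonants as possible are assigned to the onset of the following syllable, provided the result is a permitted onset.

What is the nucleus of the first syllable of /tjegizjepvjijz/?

Vowels present: e, i, e, i; each is a nucleus, giving 4 syllables.
The first nucleus (vowel 1 from the left) is /e/.

e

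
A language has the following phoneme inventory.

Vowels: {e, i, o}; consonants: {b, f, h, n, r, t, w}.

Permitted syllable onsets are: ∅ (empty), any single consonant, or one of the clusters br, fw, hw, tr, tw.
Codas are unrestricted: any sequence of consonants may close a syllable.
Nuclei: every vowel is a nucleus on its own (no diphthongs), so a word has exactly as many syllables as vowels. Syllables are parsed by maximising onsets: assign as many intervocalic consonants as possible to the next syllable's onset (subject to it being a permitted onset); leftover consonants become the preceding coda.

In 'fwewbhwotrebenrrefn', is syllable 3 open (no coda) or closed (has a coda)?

open

Nuclei (vowels): e, o, e, e, e → 5 syllables.
/e…o/ gap (V1→V2): /wbhw/ splits as /wb/ + /hw/ (/hw/ is the longest suffix that is a licit onset).
/o…e/ gap (V2→V3): /tr/ is a licit onset in full, so it all attaches to the next syllable.
/e…e/ gap (V3→V4): /b/ is a single consonant, so it becomes the next onset.
/e…e/ gap (V4→V5): /nrr/ splits as /nr/ + /r/ (/r/ is the longest suffix that is a licit onset).
Result: fwewb.hwo.tre.benr.refn.
Syllable 3 is /tre/; it ends in its nucleus with no coda, so it is open.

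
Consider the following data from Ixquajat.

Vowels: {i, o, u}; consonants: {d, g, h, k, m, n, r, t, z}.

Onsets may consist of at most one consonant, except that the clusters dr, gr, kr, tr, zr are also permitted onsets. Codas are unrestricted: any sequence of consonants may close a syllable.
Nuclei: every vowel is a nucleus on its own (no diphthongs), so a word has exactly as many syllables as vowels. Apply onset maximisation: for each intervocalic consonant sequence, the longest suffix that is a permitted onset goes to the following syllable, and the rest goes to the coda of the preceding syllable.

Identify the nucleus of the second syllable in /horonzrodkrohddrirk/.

o

Vowels present: o, o, o, o, i; each is a nucleus, giving 5 syllables.
The second nucleus (vowel 2 from the left) is /o/.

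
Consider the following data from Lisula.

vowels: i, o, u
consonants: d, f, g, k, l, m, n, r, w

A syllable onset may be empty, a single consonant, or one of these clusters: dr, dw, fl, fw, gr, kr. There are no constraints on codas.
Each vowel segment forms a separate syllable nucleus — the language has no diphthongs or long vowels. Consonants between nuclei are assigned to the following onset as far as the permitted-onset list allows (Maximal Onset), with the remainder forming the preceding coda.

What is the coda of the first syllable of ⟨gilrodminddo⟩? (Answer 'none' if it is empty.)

Nuclei (vowels): i, o, i, o → 4 syllables.
Between /i/ (V1) and /o/ (V2): /lr/ splits as /l/ + /r/ (/r/ is the longest suffix that is a licit onset).
Between /o/ (V2) and /i/ (V3): /dm/ — longest licit onset from the right is /m/, leaving /d/ as coda.
Between /i/ (V3) and /o/ (V4): cluster /ndd/ — the longest permitted-onset suffix is /d/; onset = /d/, preceding coda = /nd/.
So the parse is gil.rod.mind.do.
Syllable 1 is /gil/: onset /g/, nucleus /i/, coda /l/.

l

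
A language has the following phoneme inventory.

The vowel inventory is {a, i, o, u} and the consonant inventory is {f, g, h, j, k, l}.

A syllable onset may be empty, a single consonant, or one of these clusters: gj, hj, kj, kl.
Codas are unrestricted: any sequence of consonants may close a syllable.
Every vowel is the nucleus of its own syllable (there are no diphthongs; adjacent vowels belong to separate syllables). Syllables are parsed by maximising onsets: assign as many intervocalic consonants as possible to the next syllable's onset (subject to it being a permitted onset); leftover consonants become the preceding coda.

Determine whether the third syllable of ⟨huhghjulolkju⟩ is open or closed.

Vowels present: u, u, o, u; each is a nucleus, giving 4 syllables.
/u…u/ gap (V1→V2): /hghj/ splits as /hg/ + /hj/ (/hj/ is the longest suffix that is a licit onset).
/u…o/ gap (V2→V3): /l/ is a single consonant, so it becomes the next onset.
/o…u/ gap (V3→V4): cluster /lkj/ — the longest permitted-onset suffix is /kj/; onset = /kj/, preceding coda = /l/.
So the parse is huhg.hju.lol.kju.
Syllable 3 is /lol/ with coda /l/, so it is closed.

closed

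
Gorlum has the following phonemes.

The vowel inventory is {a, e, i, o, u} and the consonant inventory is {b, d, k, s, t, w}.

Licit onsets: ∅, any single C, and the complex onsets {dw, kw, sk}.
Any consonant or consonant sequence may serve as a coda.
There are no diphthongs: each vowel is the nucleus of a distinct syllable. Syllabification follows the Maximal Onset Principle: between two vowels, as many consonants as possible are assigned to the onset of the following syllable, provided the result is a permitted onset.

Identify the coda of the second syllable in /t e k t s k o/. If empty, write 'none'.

The vowels are e, o — 2 nuclei, so 2 syllables.
σ1/σ2 boundary: /ktsk/ — longest licit onset from the right is /sk/, leaving /kt/ as coda.
Putting it together: tekt.sko.
Syllable 2 is /sko/: onset /sk/, nucleus /o/, coda ∅.

none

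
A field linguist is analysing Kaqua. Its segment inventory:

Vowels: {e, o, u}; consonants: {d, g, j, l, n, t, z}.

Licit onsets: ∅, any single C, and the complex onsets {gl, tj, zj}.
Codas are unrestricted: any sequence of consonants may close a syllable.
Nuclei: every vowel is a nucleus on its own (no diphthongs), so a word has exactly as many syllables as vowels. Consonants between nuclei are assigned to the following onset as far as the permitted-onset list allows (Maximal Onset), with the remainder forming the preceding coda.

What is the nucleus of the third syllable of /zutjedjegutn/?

e

Nuclei (vowels): u, e, e, u → 4 syllables.
The third nucleus (vowel 3 from the left) is /e/.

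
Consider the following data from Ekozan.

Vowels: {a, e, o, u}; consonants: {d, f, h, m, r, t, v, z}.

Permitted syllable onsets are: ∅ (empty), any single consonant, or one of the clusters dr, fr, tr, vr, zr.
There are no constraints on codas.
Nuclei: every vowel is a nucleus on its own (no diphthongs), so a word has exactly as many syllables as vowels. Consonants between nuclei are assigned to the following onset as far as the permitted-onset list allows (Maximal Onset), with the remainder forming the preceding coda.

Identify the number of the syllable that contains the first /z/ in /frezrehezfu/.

Nuclei (vowels): e, e, e, u → 4 syllables.
/e…e/ gap (V1→V2): /zr/ — entire cluster is a permitted onset → onset /zr/, coda ∅.
/e…e/ gap (V2→V3): just /h/ — single C goes to the following onset.
/e…u/ gap (V3→V4): /zf/ — longest licit onset from the right is /f/, leaving /z/ as coda.
Syllabification: fre.zre.hez.fu.
The first /z/ is in the onset of syllable 2 (/zre/).

2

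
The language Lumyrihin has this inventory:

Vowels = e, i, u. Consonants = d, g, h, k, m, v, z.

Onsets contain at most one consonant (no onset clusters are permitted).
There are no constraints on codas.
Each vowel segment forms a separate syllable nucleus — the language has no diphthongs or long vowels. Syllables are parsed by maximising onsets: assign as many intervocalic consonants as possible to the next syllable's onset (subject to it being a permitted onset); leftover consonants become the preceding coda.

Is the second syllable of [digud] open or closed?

closed

Vowels present: i, u; each is a nucleus, giving 2 syllables.
V1 /i/ – V2 /u/: just /g/ — single C goes to the following onset.
So the parse is di.gud.
Syllable 2 is /gud/ with coda /d/, so it is closed.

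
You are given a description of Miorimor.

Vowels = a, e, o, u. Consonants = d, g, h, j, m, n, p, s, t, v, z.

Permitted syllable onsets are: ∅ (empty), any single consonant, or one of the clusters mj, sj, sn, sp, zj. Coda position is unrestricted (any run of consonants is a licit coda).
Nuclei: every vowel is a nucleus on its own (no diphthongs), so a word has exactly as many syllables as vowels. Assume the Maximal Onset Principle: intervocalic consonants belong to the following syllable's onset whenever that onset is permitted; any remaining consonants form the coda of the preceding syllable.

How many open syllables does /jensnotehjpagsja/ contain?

Nuclei (vowels): e, o, e, a, a → 5 syllables.
Between /e/ (V1) and /o/ (V2): cluster /nsn/ — the longest permitted-onset suffix is /sn/; onset = /sn/, preceding coda = /n/.
Between /o/ (V2) and /e/ (V3): /t/ is a single consonant, so it becomes the next onset.
Between /e/ (V3) and /a/ (V4): cluster /hjp/ — the longest permitted-onset suffix is /p/; onset = /p/, preceding coda = /hj/.
Between /a/ (V4) and /a/ (V5): /gsj/ — longest licit onset from the right is /sj/, leaving /g/ as coda.
So the parse is jen.sno.tehj.pag.sja.
Classifying each syllable: /jen/ (closed), /sno/ (open), /tehj/ (closed), /pag/ (closed), /sja/ (open).
Open syllables: 2.

2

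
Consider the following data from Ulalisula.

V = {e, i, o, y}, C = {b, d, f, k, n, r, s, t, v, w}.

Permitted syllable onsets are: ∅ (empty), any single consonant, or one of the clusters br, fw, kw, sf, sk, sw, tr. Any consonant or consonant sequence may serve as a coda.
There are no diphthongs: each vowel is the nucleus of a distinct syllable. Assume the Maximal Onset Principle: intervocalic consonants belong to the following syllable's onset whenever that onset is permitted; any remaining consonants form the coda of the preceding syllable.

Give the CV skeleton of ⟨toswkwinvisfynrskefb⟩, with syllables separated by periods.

Nuclei (vowels): o, i, i, y, e → 5 syllables.
σ1/σ2 boundary: /swkw/; trying suffixes from longest down, /kw/ is the first permitted one, so coda /sw/ | onset /kw/.
σ2/σ3 boundary: cluster /nv/ — the longest permitted-onset suffix is /v/; onset = /v/, preceding coda = /n/.
σ3/σ4 boundary: /sf/ — entire cluster is a permitted onset → onset /sf/, coda ∅.
σ4/σ5 boundary: /nrsk/ — longest licit onset from the right is /sk/, leaving /nr/ as coda.
So the parse is tosw.kwin.vi.sfynr.skefb.
Mapping each syllable to C/V: /tosw/ → CVCC, /kwin/ → CCVC, /vi/ → CV, /sfynr/ → CCVCC, /skefb/ → CCVCC.

CVCC.CCVC.CV.CCVCC.CCVCC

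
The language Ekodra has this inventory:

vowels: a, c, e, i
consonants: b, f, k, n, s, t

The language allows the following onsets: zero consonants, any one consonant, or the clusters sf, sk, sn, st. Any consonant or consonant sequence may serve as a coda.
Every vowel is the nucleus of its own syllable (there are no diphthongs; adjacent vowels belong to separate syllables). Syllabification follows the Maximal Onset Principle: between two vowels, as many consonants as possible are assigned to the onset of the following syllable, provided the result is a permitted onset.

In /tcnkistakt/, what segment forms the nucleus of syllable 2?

Nuclei (vowels): c, i, a → 3 syllables.
The second nucleus (vowel 2 from the left) is /i/.

i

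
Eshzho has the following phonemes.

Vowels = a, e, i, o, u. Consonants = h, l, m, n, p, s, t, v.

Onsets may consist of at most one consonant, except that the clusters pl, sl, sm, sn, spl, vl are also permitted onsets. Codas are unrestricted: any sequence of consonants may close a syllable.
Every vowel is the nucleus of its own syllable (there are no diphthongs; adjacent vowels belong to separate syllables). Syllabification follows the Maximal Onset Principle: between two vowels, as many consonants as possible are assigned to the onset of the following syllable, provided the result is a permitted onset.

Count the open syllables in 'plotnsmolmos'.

Vowels present: o, o, o; each is a nucleus, giving 3 syllables.
σ1/σ2 boundary: cluster /tnsm/ — the longest permitted-onset suffix is /sm/; onset = /sm/, preceding coda = /tn/.
σ2/σ3 boundary: /lm/; trying suffixes from longest down, /m/ is the first permitted one, so coda /l/ | onset /m/.
Putting it together: plotn.smol.mos.
Classifying each syllable: /plotn/ (closed), /smol/ (closed), /mos/ (closed).
Open syllables: 0.

0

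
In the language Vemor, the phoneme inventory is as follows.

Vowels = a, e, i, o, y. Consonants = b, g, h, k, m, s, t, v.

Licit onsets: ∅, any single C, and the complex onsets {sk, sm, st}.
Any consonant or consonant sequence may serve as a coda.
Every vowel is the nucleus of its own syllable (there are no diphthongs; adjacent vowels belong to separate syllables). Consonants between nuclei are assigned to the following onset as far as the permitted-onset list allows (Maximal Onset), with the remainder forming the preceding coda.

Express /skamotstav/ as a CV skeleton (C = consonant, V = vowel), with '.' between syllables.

The vowels are a, o, a — 3 nuclei, so 3 syllables.
/a…o/ gap (V1→V2): /m/ is a single consonant, so it becomes the next onset.
/o…a/ gap (V2→V3): /tst/; trying suffixes from longest down, /st/ is the first permitted one, so coda /t/ | onset /st/.
So the parse is ska.mot.stav.
Mapping each syllable to C/V: /ska/ → CCV, /mot/ → CVC, /stav/ → CCVC.

CCV.CVC.CCVC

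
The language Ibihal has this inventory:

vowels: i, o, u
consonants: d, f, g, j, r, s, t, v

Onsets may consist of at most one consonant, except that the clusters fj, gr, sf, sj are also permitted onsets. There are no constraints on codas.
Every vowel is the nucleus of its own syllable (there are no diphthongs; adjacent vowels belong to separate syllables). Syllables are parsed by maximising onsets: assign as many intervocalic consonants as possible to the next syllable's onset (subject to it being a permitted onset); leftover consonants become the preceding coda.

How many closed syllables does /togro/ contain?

0

Nuclei (vowels): o, o → 2 syllables.
/o…o/ gap (V1→V2): /gr/ is a licit onset in full, so it all attaches to the next syllable.
Putting it together: to.gro.
Classifying each syllable: /to/ (open), /gro/ (open).
Closed syllables: 0.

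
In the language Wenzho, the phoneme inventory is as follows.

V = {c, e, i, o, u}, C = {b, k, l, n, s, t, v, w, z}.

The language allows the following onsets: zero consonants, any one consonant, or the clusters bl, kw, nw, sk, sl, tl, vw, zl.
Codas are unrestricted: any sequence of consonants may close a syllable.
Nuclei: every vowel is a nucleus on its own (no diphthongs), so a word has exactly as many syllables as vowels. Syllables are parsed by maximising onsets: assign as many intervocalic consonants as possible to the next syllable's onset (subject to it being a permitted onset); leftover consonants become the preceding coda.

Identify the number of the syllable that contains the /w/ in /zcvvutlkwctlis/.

3

Vowels present: c, u, c, i; each is a nucleus, giving 4 syllables.
V1 /c/ – V2 /u/: /vv/ — longest licit onset from the right is /v/, leaving /v/ as coda.
V2 /u/ – V3 /c/: /tlkw/ splits as /tl/ + /kw/ (/kw/ is the longest suffix that is a licit onset).
V3 /c/ – V4 /i/: cluster /tl/ — /tl/ is itself a permitted onset, so the whole cluster goes right; preceding coda = ∅.
Result: zcv.vutl.kwc.tlis.
The /w/ is in the onset of syllable 3 (/kwc/).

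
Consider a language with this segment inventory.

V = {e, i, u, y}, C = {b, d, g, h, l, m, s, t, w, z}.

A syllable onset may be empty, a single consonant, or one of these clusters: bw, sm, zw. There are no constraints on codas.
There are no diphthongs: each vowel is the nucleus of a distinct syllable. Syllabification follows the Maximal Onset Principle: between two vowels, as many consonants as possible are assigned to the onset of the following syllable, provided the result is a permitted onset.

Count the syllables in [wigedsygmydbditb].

Nuclei (vowels): i, e, y, y, i → 5 syllables.

5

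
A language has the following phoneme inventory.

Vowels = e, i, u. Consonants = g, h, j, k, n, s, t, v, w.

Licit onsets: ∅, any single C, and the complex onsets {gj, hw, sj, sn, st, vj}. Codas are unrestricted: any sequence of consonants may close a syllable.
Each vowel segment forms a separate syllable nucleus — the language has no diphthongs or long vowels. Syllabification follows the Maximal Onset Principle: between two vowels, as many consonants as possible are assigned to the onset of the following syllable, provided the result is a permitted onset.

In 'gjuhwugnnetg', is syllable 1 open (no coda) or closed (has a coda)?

Vowels present: u, u, e; each is a nucleus, giving 3 syllables.
σ1/σ2 boundary: cluster /hw/ — /hw/ is itself a permitted onset, so the whole cluster goes right; preceding coda = ∅.
σ2/σ3 boundary: cluster /gnn/ — the longest permitted-onset suffix is /n/; onset = /n/, preceding coda = /gn/.
Putting it together: gju.hwugn.netg.
Syllable 1 is /gju/; it ends in its nucleus with no coda, so it is open.

open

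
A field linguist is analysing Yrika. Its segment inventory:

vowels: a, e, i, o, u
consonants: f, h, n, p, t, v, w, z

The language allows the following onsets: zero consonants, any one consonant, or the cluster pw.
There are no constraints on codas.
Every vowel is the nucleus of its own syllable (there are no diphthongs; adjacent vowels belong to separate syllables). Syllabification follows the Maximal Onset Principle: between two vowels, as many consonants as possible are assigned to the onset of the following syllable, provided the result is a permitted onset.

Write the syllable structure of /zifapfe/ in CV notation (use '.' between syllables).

Nuclei (vowels): i, a, e → 3 syllables.
V1 /i/ – V2 /a/: /f/ → onset of the next syllable (single consonants are always licit onsets).
V2 /a/ – V3 /e/: /pf/ splits as /p/ + /f/ (/f/ is the longest suffix that is a licit onset).
Putting it together: zi.fap.fe.
Mapping each syllable to C/V: /zi/ → CV, /fap/ → CVC, /fe/ → CV.

CV.CVC.CV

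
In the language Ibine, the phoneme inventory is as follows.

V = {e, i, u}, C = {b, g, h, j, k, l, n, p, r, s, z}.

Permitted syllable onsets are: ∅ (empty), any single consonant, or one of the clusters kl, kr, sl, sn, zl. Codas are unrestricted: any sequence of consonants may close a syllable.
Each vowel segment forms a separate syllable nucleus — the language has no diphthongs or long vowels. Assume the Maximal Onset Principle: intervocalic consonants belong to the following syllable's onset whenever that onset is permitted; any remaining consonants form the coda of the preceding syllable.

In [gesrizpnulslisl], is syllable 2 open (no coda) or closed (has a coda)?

Nuclei (vowels): e, i, u, i → 4 syllables.
Between /e/ (V1) and /i/ (V2): /sr/; trying suffixes from longest down, /r/ is the first permitted one, so coda /s/ | onset /r/.
Between /i/ (V2) and /u/ (V3): /zpn/ — longest licit onset from the right is /n/, leaving /zp/ as coda.
Between /u/ (V3) and /i/ (V4): cluster /lsl/ — the longest permitted-onset suffix is /sl/; onset = /sl/, preceding coda = /l/.
So the parse is ges.rizp.nul.slisl.
Syllable 2 is /rizp/ with coda /zp/, so it is closed.

closed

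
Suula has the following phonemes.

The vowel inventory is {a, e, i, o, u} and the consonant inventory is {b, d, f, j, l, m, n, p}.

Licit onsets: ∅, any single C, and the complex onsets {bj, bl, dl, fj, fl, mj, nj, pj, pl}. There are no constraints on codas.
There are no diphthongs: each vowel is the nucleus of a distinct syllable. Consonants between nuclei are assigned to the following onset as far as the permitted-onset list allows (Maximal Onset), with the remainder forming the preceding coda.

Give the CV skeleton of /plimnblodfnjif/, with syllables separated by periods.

The vowels are i, o, i — 3 nuclei, so 3 syllables.
V1 /i/ – V2 /o/: /mnbl/; trying suffixes from longest down, /bl/ is the first permitted one, so coda /mn/ | onset /bl/.
V2 /o/ – V3 /i/: cluster /dfnj/ — the longest permitted-onset suffix is /nj/; onset = /nj/, preceding coda = /df/.
Syllabification: plimn.blodf.njif.
Mapping each syllable to C/V: /plimn/ → CCVCC, /blodf/ → CCVCC, /njif/ → CCVC.

CCVCC.CCVCC.CCVC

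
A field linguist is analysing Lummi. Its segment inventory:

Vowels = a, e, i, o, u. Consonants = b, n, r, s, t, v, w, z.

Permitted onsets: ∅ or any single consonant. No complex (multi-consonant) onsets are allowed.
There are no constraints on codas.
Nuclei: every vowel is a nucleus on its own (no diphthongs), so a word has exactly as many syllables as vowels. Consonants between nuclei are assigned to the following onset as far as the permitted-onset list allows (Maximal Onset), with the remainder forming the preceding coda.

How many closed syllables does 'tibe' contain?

0

Vowels present: i, e; each is a nucleus, giving 2 syllables.
/i…e/ gap (V1→V2): just /b/ — single C goes to the following onset.
So the parse is ti.be.
Classifying each syllable: /ti/ (open), /be/ (open).
Closed syllables: 0.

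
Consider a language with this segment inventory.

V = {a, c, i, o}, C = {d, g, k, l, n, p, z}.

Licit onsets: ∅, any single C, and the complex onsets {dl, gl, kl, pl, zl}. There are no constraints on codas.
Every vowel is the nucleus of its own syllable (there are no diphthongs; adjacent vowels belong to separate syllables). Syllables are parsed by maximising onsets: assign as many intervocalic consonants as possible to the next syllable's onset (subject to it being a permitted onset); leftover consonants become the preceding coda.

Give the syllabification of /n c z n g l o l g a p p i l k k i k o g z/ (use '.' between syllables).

Nuclei (vowels): c, o, a, i, i, o → 6 syllables.
V1 /c/ – V2 /o/: /zngl/ splits as /zn/ + /gl/ (/gl/ is the longest suffix that is a licit onset).
V2 /o/ – V3 /a/: /lg/ — longest licit onset from the right is /g/, leaving /l/ as coda.
V3 /a/ – V4 /i/: /pp/ splits as /p/ + /p/ (/p/ is the longest suffix that is a licit onset).
V4 /i/ – V5 /i/: /lkk/ — longest licit onset from the right is /k/, leaving /lk/ as coda.
V5 /i/ – V6 /o/: /k/ is a single consonant, so it becomes the next onset.

nczn.glol.gap.pilk.ki.kogz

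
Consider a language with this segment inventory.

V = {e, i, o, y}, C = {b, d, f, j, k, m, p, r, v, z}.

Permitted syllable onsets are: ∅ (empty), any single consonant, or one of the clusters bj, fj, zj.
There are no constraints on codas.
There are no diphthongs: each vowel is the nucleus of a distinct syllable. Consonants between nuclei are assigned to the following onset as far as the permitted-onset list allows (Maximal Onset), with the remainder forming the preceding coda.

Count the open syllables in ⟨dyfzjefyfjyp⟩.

The vowels are y, e, y, y — 4 nuclei, so 4 syllables.
Between /y/ (V1) and /e/ (V2): cluster /fzj/ — the longest permitted-onset suffix is /zj/; onset = /zj/, preceding coda = /f/.
Between /e/ (V2) and /y/ (V3): /f/ → onset of the next syllable (single consonants are always licit onsets).
Between /y/ (V3) and /y/ (V4): /fj/ — entire cluster is a permitted onset → onset /fj/, coda ∅.
So the parse is dyf.zje.fy.fjyp.
Classifying each syllable: /dyf/ (closed), /zje/ (open), /fy/ (open), /fjyp/ (closed).
Open syllables: 2.

2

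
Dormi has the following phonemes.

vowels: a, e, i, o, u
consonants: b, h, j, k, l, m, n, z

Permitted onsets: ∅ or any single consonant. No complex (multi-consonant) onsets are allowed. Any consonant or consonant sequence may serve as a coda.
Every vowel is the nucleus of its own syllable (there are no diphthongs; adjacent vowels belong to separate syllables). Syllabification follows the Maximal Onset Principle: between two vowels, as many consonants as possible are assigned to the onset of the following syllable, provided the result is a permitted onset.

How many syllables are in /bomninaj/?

3

The vowels are o, i, a — 3 nuclei, so 3 syllables.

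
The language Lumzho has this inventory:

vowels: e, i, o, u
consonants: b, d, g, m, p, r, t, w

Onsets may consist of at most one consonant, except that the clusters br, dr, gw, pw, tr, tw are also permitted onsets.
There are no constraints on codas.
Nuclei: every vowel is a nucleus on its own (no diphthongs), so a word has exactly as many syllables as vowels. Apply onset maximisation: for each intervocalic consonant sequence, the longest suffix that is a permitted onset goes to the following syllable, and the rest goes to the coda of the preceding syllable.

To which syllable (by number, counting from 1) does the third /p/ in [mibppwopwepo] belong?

Nuclei (vowels): i, o, e, o → 4 syllables.
σ1/σ2 boundary: cluster /bppw/ — the longest permitted-onset suffix is /pw/; onset = /pw/, preceding coda = /bp/.
σ2/σ3 boundary: cluster /pw/ — /pw/ is itself a permitted onset, so the whole cluster goes right; preceding coda = ∅.
σ3/σ4 boundary: /p/ is a single consonant, so it becomes the next onset.
So the parse is mibp.pwo.pwe.po.
The third /p/ is in the onset of syllable 3 (/pwe/).

3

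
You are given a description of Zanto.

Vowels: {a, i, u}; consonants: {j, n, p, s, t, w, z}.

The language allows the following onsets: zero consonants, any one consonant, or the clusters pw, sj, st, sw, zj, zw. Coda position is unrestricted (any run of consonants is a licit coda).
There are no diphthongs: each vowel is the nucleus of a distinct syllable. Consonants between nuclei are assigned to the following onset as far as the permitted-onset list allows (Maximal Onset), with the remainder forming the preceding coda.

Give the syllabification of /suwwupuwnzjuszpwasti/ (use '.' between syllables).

suw.wu.puwn.zjusz.pwa.sti

The vowels are u, u, u, u, a, i — 6 nuclei, so 6 syllables.
/u…u/ gap (V1→V2): /ww/ — longest licit onset from the right is /w/, leaving /w/ as coda.
/u…u/ gap (V2→V3): /p/ → onset of the next syllable (single consonants are always licit onsets).
/u…u/ gap (V3→V4): /wnzj/; trying suffixes from longest down, /zj/ is the first permitted one, so coda /wn/ | onset /zj/.
/u…a/ gap (V4→V5): cluster /szpw/ — the longest permitted-onset suffix is /pw/; onset = /pw/, preceding coda = /sz/.
/a…i/ gap (V5→V6): /st/ is a licit onset in full, so it all attaches to the next syllable.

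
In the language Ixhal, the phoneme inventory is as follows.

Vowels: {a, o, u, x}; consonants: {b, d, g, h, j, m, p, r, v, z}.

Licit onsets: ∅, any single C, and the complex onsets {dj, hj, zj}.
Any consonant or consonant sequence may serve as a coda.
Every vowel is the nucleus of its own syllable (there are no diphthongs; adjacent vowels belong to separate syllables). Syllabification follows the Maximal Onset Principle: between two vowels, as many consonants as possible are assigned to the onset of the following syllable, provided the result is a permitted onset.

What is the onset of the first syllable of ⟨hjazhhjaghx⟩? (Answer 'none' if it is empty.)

hj

The vowels are a, a, x — 3 nuclei, so 3 syllables.
Between /a/ (V1) and /a/ (V2): cluster /zhhj/ — the longest permitted-onset suffix is /hj/; onset = /hj/, preceding coda = /zh/.
Between /a/ (V2) and /x/ (V3): cluster /gh/ — the longest permitted-onset suffix is /h/; onset = /h/, preceding coda = /g/.
So the parse is hjazh.hjag.hx.
Syllable 1 is /hjazh/: onset /hj/, nucleus /a/, coda /zh/.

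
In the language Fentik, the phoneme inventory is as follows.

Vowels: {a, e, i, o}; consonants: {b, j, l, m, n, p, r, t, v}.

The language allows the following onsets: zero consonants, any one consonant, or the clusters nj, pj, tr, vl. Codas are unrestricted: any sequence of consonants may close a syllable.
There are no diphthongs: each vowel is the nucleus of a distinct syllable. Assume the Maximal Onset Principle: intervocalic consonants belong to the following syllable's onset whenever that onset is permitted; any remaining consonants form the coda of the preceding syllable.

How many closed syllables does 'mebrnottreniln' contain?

The vowels are e, o, e, i — 4 nuclei, so 4 syllables.
V1 /e/ – V2 /o/: cluster /brn/ — the longest permitted-onset suffix is /n/; onset = /n/, preceding coda = /br/.
V2 /o/ – V3 /e/: cluster /ttr/ — the longest permitted-onset suffix is /tr/; onset = /tr/, preceding coda = /t/.
V3 /e/ – V4 /i/: /n/ is a single consonant, so it becomes the next onset.
Syllabification: mebr.not.tre.niln.
Classifying each syllable: /mebr/ (closed), /not/ (closed), /tre/ (open), /niln/ (closed).
Closed syllables: 3.

3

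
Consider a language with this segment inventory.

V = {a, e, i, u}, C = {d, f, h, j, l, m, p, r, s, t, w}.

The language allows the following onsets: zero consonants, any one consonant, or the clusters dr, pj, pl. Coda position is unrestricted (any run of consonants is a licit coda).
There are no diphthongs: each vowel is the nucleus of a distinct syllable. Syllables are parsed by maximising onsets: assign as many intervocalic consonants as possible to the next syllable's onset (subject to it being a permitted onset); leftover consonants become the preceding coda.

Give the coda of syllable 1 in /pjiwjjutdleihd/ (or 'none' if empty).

wj

Vowels present: i, u, e, i; each is a nucleus, giving 4 syllables.
V1 /i/ – V2 /u/: cluster /wjj/ — the longest permitted-onset suffix is /j/; onset = /j/, preceding coda = /wj/.
V2 /u/ – V3 /e/: cluster /tdl/ — the longest permitted-onset suffix is /l/; onset = /l/, preceding coda = /td/.
V3 /e/ – V4 /i/: no consonants, so the boundary falls immediately after /e/.
Result: pjiwj.jutd.le.ihd.
Syllable 1 is /pjiwj/: onset /pj/, nucleus /i/, coda /wj/.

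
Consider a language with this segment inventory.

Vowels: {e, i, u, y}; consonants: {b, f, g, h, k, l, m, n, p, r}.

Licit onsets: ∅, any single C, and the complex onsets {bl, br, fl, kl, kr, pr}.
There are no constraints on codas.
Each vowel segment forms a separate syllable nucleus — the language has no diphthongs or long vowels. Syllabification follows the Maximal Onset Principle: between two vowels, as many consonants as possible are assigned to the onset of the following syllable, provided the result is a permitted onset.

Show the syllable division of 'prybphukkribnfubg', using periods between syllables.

prybp.huk.kribn.fubg

Vowels present: y, u, i, u; each is a nucleus, giving 4 syllables.
Between /y/ (V1) and /u/ (V2): /bph/; trying suffixes from longest down, /h/ is the first permitted one, so coda /bp/ | onset /h/.
Between /u/ (V2) and /i/ (V3): /kkr/ splits as /k/ + /kr/ (/kr/ is the longest suffix that is a licit onset).
Between /i/ (V3) and /u/ (V4): /bnf/; trying suffixes from longest down, /f/ is the first permitted one, so coda /bn/ | onset /f/.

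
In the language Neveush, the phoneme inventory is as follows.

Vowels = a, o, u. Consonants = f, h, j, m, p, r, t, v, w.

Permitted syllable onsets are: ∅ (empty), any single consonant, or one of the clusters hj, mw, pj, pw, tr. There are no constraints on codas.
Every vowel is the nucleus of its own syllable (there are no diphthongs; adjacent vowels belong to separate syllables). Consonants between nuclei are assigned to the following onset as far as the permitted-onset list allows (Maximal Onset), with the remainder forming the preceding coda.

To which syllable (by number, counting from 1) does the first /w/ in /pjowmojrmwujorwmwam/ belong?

The vowels are o, o, u, o, a — 5 nuclei, so 5 syllables.
Between /o/ (V1) and /o/ (V2): /wm/; trying suffixes from longest down, /m/ is the first permitted one, so coda /w/ | onset /m/.
Between /o/ (V2) and /u/ (V3): cluster /jrmw/ — the longest permitted-onset suffix is /mw/; onset = /mw/, preceding coda = /jr/.
Between /u/ (V3) and /o/ (V4): just /j/ — single C goes to the following onset.
Between /o/ (V4) and /a/ (V5): /rwmw/ — longest licit onset from the right is /mw/, leaving /rw/ as coda.
Putting it together: pjow.mojr.mwu.jorw.mwam.
The first /w/ is in the coda of syllable 1 (/pjow/).

1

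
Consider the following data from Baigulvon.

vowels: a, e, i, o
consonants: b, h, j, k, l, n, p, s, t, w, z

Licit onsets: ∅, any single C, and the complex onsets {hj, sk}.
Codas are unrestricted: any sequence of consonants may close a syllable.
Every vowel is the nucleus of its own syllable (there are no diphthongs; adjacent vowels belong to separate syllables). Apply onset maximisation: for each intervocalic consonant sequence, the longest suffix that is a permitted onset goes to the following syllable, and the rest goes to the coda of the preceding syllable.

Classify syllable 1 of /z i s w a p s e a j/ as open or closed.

closed

Nuclei (vowels): i, a, e, a → 4 syllables.
Between /i/ (V1) and /a/ (V2): /sw/ splits as /s/ + /w/ (/w/ is the longest suffix that is a licit onset).
Between /a/ (V2) and /e/ (V3): cluster /ps/ — the longest permitted-onset suffix is /s/; onset = /s/, preceding coda = /p/.
Between /e/ (V3) and /a/ (V4): no consonants, so the boundary falls immediately after /e/.
Putting it together: zis.wap.se.aj.
Syllable 1 is /zis/ with coda /s/, so it is closed.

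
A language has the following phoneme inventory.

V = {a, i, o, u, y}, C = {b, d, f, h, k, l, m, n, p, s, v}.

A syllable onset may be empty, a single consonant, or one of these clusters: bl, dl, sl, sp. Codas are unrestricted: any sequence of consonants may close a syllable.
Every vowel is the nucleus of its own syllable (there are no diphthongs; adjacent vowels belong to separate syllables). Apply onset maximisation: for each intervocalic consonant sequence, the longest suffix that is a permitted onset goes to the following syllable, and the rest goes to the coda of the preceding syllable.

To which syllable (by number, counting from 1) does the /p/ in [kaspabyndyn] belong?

The vowels are a, a, y, y — 4 nuclei, so 4 syllables.
V1 /a/ – V2 /a/: cluster /sp/ — /sp/ is itself a permitted onset, so the whole cluster goes right; preceding coda = ∅.
V2 /a/ – V3 /y/: /b/ is a single consonant, so it becomes the next onset.
V3 /y/ – V4 /y/: /nd/; trying suffixes from longest down, /d/ is the first permitted one, so coda /n/ | onset /d/.
Result: ka.spa.byn.dyn.
The /p/ is in the onset of syllable 2 (/spa/).

2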